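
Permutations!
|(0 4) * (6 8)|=|(0 4)(6 8)|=2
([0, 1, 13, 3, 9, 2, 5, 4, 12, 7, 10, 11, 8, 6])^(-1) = [0, 1, 5, 3, 7, 6, 13, 9, 12, 4, 10, 11, 8, 2]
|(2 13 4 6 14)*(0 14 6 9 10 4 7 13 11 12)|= |(0 14 2 11 12)(4 9 10)(7 13)|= 30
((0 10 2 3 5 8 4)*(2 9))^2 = ((0 10 9 2 3 5 8 4))^2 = (0 9 3 8)(2 5 4 10)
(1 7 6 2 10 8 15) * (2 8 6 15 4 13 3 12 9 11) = [0, 7, 10, 12, 13, 5, 8, 15, 4, 11, 6, 2, 9, 3, 14, 1] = (1 7 15)(2 10 6 8 4 13 3 12 9 11)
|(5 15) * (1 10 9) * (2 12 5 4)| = |(1 10 9)(2 12 5 15 4)| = 15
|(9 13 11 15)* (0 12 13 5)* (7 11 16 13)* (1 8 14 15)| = |(0 12 7 11 1 8 14 15 9 5)(13 16)| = 10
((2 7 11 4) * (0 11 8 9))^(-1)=(0 9 8 7 2 4 11)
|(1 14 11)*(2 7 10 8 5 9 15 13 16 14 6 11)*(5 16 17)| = 30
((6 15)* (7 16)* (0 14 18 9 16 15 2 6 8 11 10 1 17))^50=(0 18 16 15 11 1)(7 8 10 17 14 9)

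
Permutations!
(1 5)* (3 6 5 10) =(1 10 3 6 5) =[0, 10, 2, 6, 4, 1, 5, 7, 8, 9, 3]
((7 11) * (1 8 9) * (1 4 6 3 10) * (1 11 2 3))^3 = (1 4 8 6 9)(2 11 3 7 10)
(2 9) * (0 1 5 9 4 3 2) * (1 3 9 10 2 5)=(0 3 5 10 2 4 9)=[3, 1, 4, 5, 9, 10, 6, 7, 8, 0, 2]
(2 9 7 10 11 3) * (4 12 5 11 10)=(2 9 7 4 12 5 11 3)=[0, 1, 9, 2, 12, 11, 6, 4, 8, 7, 10, 3, 5]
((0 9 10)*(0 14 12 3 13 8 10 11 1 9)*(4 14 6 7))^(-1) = (1 11 9)(3 12 14 4 7 6 10 8 13)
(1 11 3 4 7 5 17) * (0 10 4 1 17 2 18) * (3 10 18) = (0 18)(1 11 10 4 7 5 2 3) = [18, 11, 3, 1, 7, 2, 6, 5, 8, 9, 4, 10, 12, 13, 14, 15, 16, 17, 0]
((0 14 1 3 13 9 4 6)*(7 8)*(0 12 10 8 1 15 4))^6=((0 14 15 4 6 12 10 8 7 1 3 13 9))^6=(0 10 9 12 13 6 3 4 1 15 7 14 8)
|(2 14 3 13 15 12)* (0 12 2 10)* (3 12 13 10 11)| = |(0 13 15 2 14 12 11 3 10)| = 9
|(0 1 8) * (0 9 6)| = |(0 1 8 9 6)| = 5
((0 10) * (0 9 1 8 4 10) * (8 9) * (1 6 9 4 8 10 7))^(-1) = ((10)(1 4 7)(6 9))^(-1) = (10)(1 7 4)(6 9)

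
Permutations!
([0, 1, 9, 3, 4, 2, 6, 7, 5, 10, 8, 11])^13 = [0, 1, 8, 3, 4, 10, 6, 7, 9, 5, 2, 11]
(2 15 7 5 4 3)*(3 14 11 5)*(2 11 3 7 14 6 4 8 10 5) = (2 15 14 3 11)(4 6)(5 8 10) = [0, 1, 15, 11, 6, 8, 4, 7, 10, 9, 5, 2, 12, 13, 3, 14]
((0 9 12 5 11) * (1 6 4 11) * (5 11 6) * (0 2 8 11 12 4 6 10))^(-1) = (12)(0 10 4 9)(1 5)(2 11 8)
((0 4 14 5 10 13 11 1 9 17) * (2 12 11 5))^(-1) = ((0 4 14 2 12 11 1 9 17)(5 10 13))^(-1) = (0 17 9 1 11 12 2 14 4)(5 13 10)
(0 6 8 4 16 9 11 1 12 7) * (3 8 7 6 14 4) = (0 14 4 16 9 11 1 12 6 7)(3 8) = [14, 12, 2, 8, 16, 5, 7, 0, 3, 11, 10, 1, 6, 13, 4, 15, 9]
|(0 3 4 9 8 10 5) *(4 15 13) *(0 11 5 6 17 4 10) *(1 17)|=|(0 3 15 13 10 6 1 17 4 9 8)(5 11)|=22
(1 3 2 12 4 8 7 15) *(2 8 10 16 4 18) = (1 3 8 7 15)(2 12 18)(4 10 16) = [0, 3, 12, 8, 10, 5, 6, 15, 7, 9, 16, 11, 18, 13, 14, 1, 4, 17, 2]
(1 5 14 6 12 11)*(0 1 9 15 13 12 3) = (0 1 5 14 6 3)(9 15 13 12 11) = [1, 5, 2, 0, 4, 14, 3, 7, 8, 15, 10, 9, 11, 12, 6, 13]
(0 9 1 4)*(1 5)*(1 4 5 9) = [1, 5, 2, 3, 0, 4, 6, 7, 8, 9] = (9)(0 1 5 4)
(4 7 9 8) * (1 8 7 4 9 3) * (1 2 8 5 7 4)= (1 5 7 3 2 8 9 4)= [0, 5, 8, 2, 1, 7, 6, 3, 9, 4]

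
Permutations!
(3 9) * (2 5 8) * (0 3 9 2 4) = (9)(0 3 2 5 8 4) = [3, 1, 5, 2, 0, 8, 6, 7, 4, 9]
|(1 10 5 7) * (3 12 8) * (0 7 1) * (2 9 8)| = |(0 7)(1 10 5)(2 9 8 3 12)| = 30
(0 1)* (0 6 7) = (0 1 6 7) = [1, 6, 2, 3, 4, 5, 7, 0]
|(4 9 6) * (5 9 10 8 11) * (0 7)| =14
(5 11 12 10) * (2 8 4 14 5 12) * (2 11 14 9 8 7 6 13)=[0, 1, 7, 3, 9, 14, 13, 6, 4, 8, 12, 11, 10, 2, 5]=(2 7 6 13)(4 9 8)(5 14)(10 12)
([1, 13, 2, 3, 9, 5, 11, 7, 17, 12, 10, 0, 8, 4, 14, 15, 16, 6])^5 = (0 12)(1 8)(4 6)(9 11)(13 17)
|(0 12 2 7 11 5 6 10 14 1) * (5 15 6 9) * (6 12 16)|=30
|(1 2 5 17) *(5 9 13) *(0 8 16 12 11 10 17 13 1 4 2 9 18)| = 10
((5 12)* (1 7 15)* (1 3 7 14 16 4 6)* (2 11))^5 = (16)(2 11)(3 15 7)(5 12)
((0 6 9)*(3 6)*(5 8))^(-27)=((0 3 6 9)(5 8))^(-27)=(0 3 6 9)(5 8)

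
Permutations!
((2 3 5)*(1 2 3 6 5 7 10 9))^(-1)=((1 2 6 5 3 7 10 9))^(-1)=(1 9 10 7 3 5 6 2)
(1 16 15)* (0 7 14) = (0 7 14)(1 16 15) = [7, 16, 2, 3, 4, 5, 6, 14, 8, 9, 10, 11, 12, 13, 0, 1, 15]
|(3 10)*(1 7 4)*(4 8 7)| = 2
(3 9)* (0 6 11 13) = (0 6 11 13)(3 9) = [6, 1, 2, 9, 4, 5, 11, 7, 8, 3, 10, 13, 12, 0]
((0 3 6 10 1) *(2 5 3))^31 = ((0 2 5 3 6 10 1))^31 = (0 3 1 5 10 2 6)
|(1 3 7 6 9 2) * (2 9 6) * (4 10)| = |(1 3 7 2)(4 10)| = 4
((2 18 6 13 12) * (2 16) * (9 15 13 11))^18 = (18)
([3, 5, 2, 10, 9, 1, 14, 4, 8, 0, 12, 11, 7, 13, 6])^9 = (0 10 7 9 3 12 4)(1 5)(6 14)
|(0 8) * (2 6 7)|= 6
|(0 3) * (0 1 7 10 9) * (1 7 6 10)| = 7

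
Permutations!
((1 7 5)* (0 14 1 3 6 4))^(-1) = (0 4 6 3 5 7 1 14)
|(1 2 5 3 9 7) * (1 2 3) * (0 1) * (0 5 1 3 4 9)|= |(0 3)(1 4 9 7 2)|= 10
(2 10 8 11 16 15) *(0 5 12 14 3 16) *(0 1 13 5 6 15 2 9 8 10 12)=(0 6 15 9 8 11 1 13 5)(2 12 14 3 16)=[6, 13, 12, 16, 4, 0, 15, 7, 11, 8, 10, 1, 14, 5, 3, 9, 2]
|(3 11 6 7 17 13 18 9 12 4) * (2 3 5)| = 12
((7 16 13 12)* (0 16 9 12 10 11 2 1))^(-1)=(0 1 2 11 10 13 16)(7 12 9)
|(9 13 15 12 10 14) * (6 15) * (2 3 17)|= 21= |(2 3 17)(6 15 12 10 14 9 13)|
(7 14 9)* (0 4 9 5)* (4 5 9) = (0 5)(7 14 9) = [5, 1, 2, 3, 4, 0, 6, 14, 8, 7, 10, 11, 12, 13, 9]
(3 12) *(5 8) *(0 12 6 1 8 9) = [12, 8, 2, 6, 4, 9, 1, 7, 5, 0, 10, 11, 3] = (0 12 3 6 1 8 5 9)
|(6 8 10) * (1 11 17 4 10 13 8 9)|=14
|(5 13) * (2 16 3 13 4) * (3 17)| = 7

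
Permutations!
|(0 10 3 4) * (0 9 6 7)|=|(0 10 3 4 9 6 7)|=7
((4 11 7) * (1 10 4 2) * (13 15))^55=((1 10 4 11 7 2)(13 15))^55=(1 10 4 11 7 2)(13 15)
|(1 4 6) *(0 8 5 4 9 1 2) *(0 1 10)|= 9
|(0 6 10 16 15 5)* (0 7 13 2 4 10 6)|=8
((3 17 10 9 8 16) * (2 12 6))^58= ((2 12 6)(3 17 10 9 8 16))^58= (2 12 6)(3 8 10)(9 17 16)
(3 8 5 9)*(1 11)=(1 11)(3 8 5 9)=[0, 11, 2, 8, 4, 9, 6, 7, 5, 3, 10, 1]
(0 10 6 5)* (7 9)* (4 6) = (0 10 4 6 5)(7 9) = [10, 1, 2, 3, 6, 0, 5, 9, 8, 7, 4]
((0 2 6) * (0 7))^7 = ((0 2 6 7))^7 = (0 7 6 2)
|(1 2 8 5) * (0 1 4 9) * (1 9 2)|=4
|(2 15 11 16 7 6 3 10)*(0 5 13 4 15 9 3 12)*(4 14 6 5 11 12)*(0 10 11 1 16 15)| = 63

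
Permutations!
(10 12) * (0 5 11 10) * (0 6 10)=[5, 1, 2, 3, 4, 11, 10, 7, 8, 9, 12, 0, 6]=(0 5 11)(6 10 12)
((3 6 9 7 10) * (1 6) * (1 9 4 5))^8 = (10)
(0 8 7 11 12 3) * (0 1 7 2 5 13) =(0 8 2 5 13)(1 7 11 12 3) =[8, 7, 5, 1, 4, 13, 6, 11, 2, 9, 10, 12, 3, 0]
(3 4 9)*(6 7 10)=[0, 1, 2, 4, 9, 5, 7, 10, 8, 3, 6]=(3 4 9)(6 7 10)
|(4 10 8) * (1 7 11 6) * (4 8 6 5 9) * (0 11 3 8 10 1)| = 11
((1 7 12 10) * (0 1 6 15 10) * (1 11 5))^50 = (0 5 7)(1 12 11)(6 10 15)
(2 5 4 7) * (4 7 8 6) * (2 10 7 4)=(2 5 4 8 6)(7 10)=[0, 1, 5, 3, 8, 4, 2, 10, 6, 9, 7]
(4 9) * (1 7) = (1 7)(4 9) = [0, 7, 2, 3, 9, 5, 6, 1, 8, 4]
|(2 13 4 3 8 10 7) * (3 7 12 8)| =12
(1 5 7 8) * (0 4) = (0 4)(1 5 7 8) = [4, 5, 2, 3, 0, 7, 6, 8, 1]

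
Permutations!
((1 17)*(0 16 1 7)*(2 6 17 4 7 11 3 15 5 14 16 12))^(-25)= ((0 12 2 6 17 11 3 15 5 14 16 1 4 7))^(-25)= (0 6 3 14 4 12 17 15 16 7 2 11 5 1)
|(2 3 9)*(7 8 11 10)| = |(2 3 9)(7 8 11 10)| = 12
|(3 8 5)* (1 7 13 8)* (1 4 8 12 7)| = 12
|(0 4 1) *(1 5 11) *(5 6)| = 6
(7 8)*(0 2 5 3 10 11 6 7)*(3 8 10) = (0 2 5 8)(6 7 10 11) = [2, 1, 5, 3, 4, 8, 7, 10, 0, 9, 11, 6]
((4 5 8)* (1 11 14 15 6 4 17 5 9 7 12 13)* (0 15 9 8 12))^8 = ((0 15 6 4 8 17 5 12 13 1 11 14 9 7))^8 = (0 13 6 11 8 9 5)(1 4 14 17 7 12 15)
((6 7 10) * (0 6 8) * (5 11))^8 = ((0 6 7 10 8)(5 11))^8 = (11)(0 10 6 8 7)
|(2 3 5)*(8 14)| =|(2 3 5)(8 14)| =6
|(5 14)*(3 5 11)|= 4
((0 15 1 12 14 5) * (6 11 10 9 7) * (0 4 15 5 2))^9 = ((0 5 4 15 1 12 14 2)(6 11 10 9 7))^9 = (0 5 4 15 1 12 14 2)(6 7 9 10 11)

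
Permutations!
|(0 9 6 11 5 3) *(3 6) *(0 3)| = 6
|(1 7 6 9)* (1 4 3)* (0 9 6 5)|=7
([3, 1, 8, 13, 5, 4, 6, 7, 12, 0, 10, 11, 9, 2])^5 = [12, 1, 3, 9, 5, 4, 6, 7, 13, 8, 10, 11, 2, 0]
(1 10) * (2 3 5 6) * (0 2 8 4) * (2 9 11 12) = (0 9 11 12 2 3 5 6 8 4)(1 10) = [9, 10, 3, 5, 0, 6, 8, 7, 4, 11, 1, 12, 2]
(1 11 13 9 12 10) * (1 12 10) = (1 11 13 9 10 12) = [0, 11, 2, 3, 4, 5, 6, 7, 8, 10, 12, 13, 1, 9]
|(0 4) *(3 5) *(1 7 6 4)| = |(0 1 7 6 4)(3 5)| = 10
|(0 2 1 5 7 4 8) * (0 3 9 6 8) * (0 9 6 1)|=|(0 2)(1 5 7 4 9)(3 6 8)|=30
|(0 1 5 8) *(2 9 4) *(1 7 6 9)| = |(0 7 6 9 4 2 1 5 8)| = 9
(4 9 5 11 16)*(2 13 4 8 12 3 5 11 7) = (2 13 4 9 11 16 8 12 3 5 7) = [0, 1, 13, 5, 9, 7, 6, 2, 12, 11, 10, 16, 3, 4, 14, 15, 8]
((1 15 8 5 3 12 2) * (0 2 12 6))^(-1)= ((0 2 1 15 8 5 3 6))^(-1)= (0 6 3 5 8 15 1 2)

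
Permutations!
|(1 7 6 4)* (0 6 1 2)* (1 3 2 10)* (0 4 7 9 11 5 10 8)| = |(0 6 7 3 2 4 8)(1 9 11 5 10)| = 35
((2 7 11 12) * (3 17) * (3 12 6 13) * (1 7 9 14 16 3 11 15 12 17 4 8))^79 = (17)(1 15 2 14 3 8 7 12 9 16 4)(6 13 11)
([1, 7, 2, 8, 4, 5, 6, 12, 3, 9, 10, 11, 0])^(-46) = (0 7)(1 12)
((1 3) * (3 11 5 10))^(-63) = (1 5 3 11 10)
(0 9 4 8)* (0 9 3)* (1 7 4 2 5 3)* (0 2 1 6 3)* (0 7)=(0 6 3 2 5 7 4 8 9 1)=[6, 0, 5, 2, 8, 7, 3, 4, 9, 1]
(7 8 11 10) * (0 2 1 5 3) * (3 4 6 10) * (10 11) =(0 2 1 5 4 6 11 3)(7 8 10) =[2, 5, 1, 0, 6, 4, 11, 8, 10, 9, 7, 3]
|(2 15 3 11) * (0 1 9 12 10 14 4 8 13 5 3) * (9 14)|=|(0 1 14 4 8 13 5 3 11 2 15)(9 12 10)|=33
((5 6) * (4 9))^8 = ((4 9)(5 6))^8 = (9)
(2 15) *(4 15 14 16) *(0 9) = (0 9)(2 14 16 4 15) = [9, 1, 14, 3, 15, 5, 6, 7, 8, 0, 10, 11, 12, 13, 16, 2, 4]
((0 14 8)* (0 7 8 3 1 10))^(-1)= (0 10 1 3 14)(7 8)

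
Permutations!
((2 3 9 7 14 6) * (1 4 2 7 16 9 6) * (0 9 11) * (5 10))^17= ((0 9 16 11)(1 4 2 3 6 7 14)(5 10))^17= (0 9 16 11)(1 3 14 2 7 4 6)(5 10)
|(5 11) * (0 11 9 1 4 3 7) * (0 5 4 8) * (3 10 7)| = 9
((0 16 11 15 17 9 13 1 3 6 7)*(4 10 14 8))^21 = ((0 16 11 15 17 9 13 1 3 6 7)(4 10 14 8))^21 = (0 7 6 3 1 13 9 17 15 11 16)(4 10 14 8)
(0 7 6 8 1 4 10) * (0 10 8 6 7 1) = (10)(0 1 4 8) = [1, 4, 2, 3, 8, 5, 6, 7, 0, 9, 10]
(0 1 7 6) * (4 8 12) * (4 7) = [1, 4, 2, 3, 8, 5, 0, 6, 12, 9, 10, 11, 7] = (0 1 4 8 12 7 6)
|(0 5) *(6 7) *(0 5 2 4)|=|(0 2 4)(6 7)|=6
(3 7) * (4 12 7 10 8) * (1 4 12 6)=(1 4 6)(3 10 8 12 7)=[0, 4, 2, 10, 6, 5, 1, 3, 12, 9, 8, 11, 7]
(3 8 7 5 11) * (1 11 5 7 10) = (1 11 3 8 10) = [0, 11, 2, 8, 4, 5, 6, 7, 10, 9, 1, 3]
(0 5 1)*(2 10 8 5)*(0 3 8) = (0 2 10)(1 3 8 5) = [2, 3, 10, 8, 4, 1, 6, 7, 5, 9, 0]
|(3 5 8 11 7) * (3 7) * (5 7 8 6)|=|(3 7 8 11)(5 6)|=4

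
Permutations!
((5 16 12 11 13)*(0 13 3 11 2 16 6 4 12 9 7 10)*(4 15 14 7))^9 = ((0 13 5 6 15 14 7 10)(2 16 9 4 12)(3 11))^9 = (0 13 5 6 15 14 7 10)(2 12 4 9 16)(3 11)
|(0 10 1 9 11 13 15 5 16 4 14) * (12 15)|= |(0 10 1 9 11 13 12 15 5 16 4 14)|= 12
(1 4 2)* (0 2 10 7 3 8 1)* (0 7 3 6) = (0 2 7 6)(1 4 10 3 8) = [2, 4, 7, 8, 10, 5, 0, 6, 1, 9, 3]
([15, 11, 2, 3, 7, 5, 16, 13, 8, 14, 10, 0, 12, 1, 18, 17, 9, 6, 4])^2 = (0 17 16 14 4 13 11 15 6 9 18 7 1)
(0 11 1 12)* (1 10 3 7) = (0 11 10 3 7 1 12) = [11, 12, 2, 7, 4, 5, 6, 1, 8, 9, 3, 10, 0]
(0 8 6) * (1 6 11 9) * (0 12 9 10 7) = (0 8 11 10 7)(1 6 12 9) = [8, 6, 2, 3, 4, 5, 12, 0, 11, 1, 7, 10, 9]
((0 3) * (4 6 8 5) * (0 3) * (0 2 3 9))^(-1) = (0 9 3 2)(4 5 8 6)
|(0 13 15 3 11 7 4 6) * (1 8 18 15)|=|(0 13 1 8 18 15 3 11 7 4 6)|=11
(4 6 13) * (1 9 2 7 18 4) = (1 9 2 7 18 4 6 13) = [0, 9, 7, 3, 6, 5, 13, 18, 8, 2, 10, 11, 12, 1, 14, 15, 16, 17, 4]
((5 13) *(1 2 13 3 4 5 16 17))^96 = (1 2 13 16 17)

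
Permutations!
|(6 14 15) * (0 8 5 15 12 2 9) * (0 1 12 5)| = |(0 8)(1 12 2 9)(5 15 6 14)| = 4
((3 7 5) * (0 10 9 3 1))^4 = (0 7 10 5 9 1 3)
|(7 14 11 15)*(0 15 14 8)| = 4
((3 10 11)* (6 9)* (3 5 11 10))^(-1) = (5 11)(6 9)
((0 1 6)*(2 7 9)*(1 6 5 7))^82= ((0 6)(1 5 7 9 2))^82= (1 7 2 5 9)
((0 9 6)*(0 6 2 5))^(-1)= ((0 9 2 5))^(-1)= (0 5 2 9)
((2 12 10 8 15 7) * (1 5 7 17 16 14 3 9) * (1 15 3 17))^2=(1 7 12 8 9)(2 10 3 15 5)(14 16 17)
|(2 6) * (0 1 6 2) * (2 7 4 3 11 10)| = |(0 1 6)(2 7 4 3 11 10)| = 6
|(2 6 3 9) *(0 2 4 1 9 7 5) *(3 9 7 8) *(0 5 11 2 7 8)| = 10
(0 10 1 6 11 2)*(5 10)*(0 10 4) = [5, 6, 10, 3, 0, 4, 11, 7, 8, 9, 1, 2] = (0 5 4)(1 6 11 2 10)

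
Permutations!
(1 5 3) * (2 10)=(1 5 3)(2 10)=[0, 5, 10, 1, 4, 3, 6, 7, 8, 9, 2]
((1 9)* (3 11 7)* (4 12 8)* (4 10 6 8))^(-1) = (1 9)(3 7 11)(4 12)(6 10 8)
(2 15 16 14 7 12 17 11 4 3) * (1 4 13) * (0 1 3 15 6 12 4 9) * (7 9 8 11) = [1, 8, 6, 2, 15, 5, 12, 4, 11, 0, 10, 13, 17, 3, 9, 16, 14, 7] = (0 1 8 11 13 3 2 6 12 17 7 4 15 16 14 9)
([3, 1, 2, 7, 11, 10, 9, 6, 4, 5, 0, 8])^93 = [7, 1, 2, 6, 4, 0, 5, 9, 8, 10, 3, 11]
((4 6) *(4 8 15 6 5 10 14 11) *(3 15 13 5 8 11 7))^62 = (3 5 11 7 13 6 14 8 15 10 4)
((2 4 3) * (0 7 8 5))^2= ((0 7 8 5)(2 4 3))^2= (0 8)(2 3 4)(5 7)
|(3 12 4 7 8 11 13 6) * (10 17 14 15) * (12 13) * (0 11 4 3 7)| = |(0 11 12 3 13 6 7 8 4)(10 17 14 15)| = 36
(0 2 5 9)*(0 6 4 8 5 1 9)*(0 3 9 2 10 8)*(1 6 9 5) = (0 10 8 1 2 6 4)(3 5) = [10, 2, 6, 5, 0, 3, 4, 7, 1, 9, 8]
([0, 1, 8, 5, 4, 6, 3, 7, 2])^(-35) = [0, 1, 8, 5, 4, 6, 3, 7, 2]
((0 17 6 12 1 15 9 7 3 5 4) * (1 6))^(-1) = ((0 17 1 15 9 7 3 5 4)(6 12))^(-1) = (0 4 5 3 7 9 15 1 17)(6 12)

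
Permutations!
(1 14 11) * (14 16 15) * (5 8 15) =(1 16 5 8 15 14 11) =[0, 16, 2, 3, 4, 8, 6, 7, 15, 9, 10, 1, 12, 13, 11, 14, 5]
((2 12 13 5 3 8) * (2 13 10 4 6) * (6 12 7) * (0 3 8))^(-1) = ((0 3)(2 7 6)(4 12 10)(5 8 13))^(-1) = (0 3)(2 6 7)(4 10 12)(5 13 8)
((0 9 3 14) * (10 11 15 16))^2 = (0 3)(9 14)(10 15)(11 16)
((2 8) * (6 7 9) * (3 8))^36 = (9)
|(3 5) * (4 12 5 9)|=|(3 9 4 12 5)|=5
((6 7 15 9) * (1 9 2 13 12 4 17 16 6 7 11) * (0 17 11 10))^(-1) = (0 10 6 16 17)(1 11 4 12 13 2 15 7 9)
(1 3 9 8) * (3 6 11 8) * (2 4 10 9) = (1 6 11 8)(2 4 10 9 3) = [0, 6, 4, 2, 10, 5, 11, 7, 1, 3, 9, 8]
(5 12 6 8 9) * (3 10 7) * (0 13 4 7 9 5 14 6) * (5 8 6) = [13, 1, 2, 10, 7, 12, 6, 3, 8, 14, 9, 11, 0, 4, 5] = (0 13 4 7 3 10 9 14 5 12)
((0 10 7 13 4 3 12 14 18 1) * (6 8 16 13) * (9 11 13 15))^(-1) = (0 1 18 14 12 3 4 13 11 9 15 16 8 6 7 10)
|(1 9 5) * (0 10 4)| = |(0 10 4)(1 9 5)| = 3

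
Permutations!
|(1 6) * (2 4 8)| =6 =|(1 6)(2 4 8)|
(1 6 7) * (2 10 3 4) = [0, 6, 10, 4, 2, 5, 7, 1, 8, 9, 3] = (1 6 7)(2 10 3 4)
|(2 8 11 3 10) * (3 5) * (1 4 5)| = 8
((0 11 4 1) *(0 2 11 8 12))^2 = (0 12 8)(1 11)(2 4)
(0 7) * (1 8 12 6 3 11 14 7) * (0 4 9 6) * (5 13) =(0 1 8 12)(3 11 14 7 4 9 6)(5 13) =[1, 8, 2, 11, 9, 13, 3, 4, 12, 6, 10, 14, 0, 5, 7]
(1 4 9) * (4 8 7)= (1 8 7 4 9)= [0, 8, 2, 3, 9, 5, 6, 4, 7, 1]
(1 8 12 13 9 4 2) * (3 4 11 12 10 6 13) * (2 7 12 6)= (1 8 10 2)(3 4 7 12)(6 13 9 11)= [0, 8, 1, 4, 7, 5, 13, 12, 10, 11, 2, 6, 3, 9]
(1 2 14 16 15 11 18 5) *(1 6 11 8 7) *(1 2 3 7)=[0, 3, 14, 7, 4, 6, 11, 2, 1, 9, 10, 18, 12, 13, 16, 8, 15, 17, 5]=(1 3 7 2 14 16 15 8)(5 6 11 18)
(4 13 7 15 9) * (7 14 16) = (4 13 14 16 7 15 9) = [0, 1, 2, 3, 13, 5, 6, 15, 8, 4, 10, 11, 12, 14, 16, 9, 7]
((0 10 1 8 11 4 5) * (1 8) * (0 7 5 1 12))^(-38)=(0 4 10 1 8 12 11)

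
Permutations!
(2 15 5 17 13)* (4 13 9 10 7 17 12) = (2 15 5 12 4 13)(7 17 9 10) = [0, 1, 15, 3, 13, 12, 6, 17, 8, 10, 7, 11, 4, 2, 14, 5, 16, 9]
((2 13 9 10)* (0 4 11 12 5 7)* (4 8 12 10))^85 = (2 13 9 4 11 10)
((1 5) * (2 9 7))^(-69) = ((1 5)(2 9 7))^(-69) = (9)(1 5)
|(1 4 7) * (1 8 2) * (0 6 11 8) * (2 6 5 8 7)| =|(0 5 8 6 11 7)(1 4 2)| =6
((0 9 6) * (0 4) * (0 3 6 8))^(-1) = (0 8 9)(3 4 6)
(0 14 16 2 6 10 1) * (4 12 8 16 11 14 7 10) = (0 7 10 1)(2 6 4 12 8 16)(11 14) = [7, 0, 6, 3, 12, 5, 4, 10, 16, 9, 1, 14, 8, 13, 11, 15, 2]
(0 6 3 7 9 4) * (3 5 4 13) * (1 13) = (0 6 5 4)(1 13 3 7 9) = [6, 13, 2, 7, 0, 4, 5, 9, 8, 1, 10, 11, 12, 3]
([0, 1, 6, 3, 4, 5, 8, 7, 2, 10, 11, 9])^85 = (2 6 8)(9 10 11)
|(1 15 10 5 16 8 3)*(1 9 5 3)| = 8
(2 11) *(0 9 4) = (0 9 4)(2 11) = [9, 1, 11, 3, 0, 5, 6, 7, 8, 4, 10, 2]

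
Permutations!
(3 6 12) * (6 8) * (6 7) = (3 8 7 6 12) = [0, 1, 2, 8, 4, 5, 12, 6, 7, 9, 10, 11, 3]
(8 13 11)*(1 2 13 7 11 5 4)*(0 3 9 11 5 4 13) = [3, 2, 0, 9, 1, 13, 6, 5, 7, 11, 10, 8, 12, 4] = (0 3 9 11 8 7 5 13 4 1 2)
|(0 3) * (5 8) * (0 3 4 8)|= |(0 4 8 5)|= 4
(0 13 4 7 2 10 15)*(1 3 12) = (0 13 4 7 2 10 15)(1 3 12) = [13, 3, 10, 12, 7, 5, 6, 2, 8, 9, 15, 11, 1, 4, 14, 0]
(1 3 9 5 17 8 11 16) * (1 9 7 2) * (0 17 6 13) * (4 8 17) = (17)(0 4 8 11 16 9 5 6 13)(1 3 7 2) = [4, 3, 1, 7, 8, 6, 13, 2, 11, 5, 10, 16, 12, 0, 14, 15, 9, 17]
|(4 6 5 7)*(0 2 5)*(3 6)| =7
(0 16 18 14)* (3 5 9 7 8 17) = (0 16 18 14)(3 5 9 7 8 17) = [16, 1, 2, 5, 4, 9, 6, 8, 17, 7, 10, 11, 12, 13, 0, 15, 18, 3, 14]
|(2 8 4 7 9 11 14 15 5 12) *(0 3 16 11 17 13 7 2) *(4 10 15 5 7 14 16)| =14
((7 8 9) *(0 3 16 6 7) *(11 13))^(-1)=(0 9 8 7 6 16 3)(11 13)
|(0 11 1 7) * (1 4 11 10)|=4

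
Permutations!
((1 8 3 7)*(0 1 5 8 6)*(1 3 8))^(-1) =((8)(0 3 7 5 1 6))^(-1) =(8)(0 6 1 5 7 3)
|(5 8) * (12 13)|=|(5 8)(12 13)|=2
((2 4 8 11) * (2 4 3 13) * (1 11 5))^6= ((1 11 4 8 5)(2 3 13))^6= (13)(1 11 4 8 5)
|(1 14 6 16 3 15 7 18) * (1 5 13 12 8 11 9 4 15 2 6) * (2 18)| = |(1 14)(2 6 16 3 18 5 13 12 8 11 9 4 15 7)| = 14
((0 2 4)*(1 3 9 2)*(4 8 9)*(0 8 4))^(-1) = ((0 1 3)(2 4 8 9))^(-1) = (0 3 1)(2 9 8 4)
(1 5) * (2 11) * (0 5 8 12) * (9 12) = (0 5 1 8 9 12)(2 11) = [5, 8, 11, 3, 4, 1, 6, 7, 9, 12, 10, 2, 0]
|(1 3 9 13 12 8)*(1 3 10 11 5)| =20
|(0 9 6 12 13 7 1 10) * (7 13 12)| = |(13)(0 9 6 7 1 10)| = 6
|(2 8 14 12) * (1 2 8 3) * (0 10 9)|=3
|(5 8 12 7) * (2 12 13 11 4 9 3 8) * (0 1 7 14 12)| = 30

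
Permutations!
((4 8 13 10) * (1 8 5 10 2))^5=((1 8 13 2)(4 5 10))^5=(1 8 13 2)(4 10 5)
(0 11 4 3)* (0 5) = [11, 1, 2, 5, 3, 0, 6, 7, 8, 9, 10, 4] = (0 11 4 3 5)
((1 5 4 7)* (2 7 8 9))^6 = ((1 5 4 8 9 2 7))^6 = (1 7 2 9 8 4 5)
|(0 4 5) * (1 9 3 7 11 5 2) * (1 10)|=10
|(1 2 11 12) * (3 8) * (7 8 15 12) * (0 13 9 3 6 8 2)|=42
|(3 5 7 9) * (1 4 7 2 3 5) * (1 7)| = 10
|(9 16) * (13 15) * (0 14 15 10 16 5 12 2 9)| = |(0 14 15 13 10 16)(2 9 5 12)| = 12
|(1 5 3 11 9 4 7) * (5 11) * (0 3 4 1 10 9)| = |(0 3 5 4 7 10 9 1 11)| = 9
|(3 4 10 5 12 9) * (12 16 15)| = |(3 4 10 5 16 15 12 9)| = 8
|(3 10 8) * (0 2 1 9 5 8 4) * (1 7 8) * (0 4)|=6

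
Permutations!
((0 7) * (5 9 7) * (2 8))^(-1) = ((0 5 9 7)(2 8))^(-1) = (0 7 9 5)(2 8)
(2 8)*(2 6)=[0, 1, 8, 3, 4, 5, 2, 7, 6]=(2 8 6)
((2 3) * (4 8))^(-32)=(8)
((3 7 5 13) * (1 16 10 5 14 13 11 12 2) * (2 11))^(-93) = (1 10 2 16 5)(3 13 14 7)(11 12)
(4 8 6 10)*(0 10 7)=[10, 1, 2, 3, 8, 5, 7, 0, 6, 9, 4]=(0 10 4 8 6 7)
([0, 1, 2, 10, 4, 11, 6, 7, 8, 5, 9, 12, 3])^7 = [0, 1, 2, 10, 4, 11, 6, 7, 8, 5, 9, 12, 3]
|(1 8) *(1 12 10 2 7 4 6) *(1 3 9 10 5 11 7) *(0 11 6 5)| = |(0 11 7 4 5 6 3 9 10 2 1 8 12)| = 13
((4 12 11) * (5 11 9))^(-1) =(4 11 5 9 12) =((4 12 9 5 11))^(-1)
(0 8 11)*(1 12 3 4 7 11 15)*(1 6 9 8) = (0 1 12 3 4 7 11)(6 9 8 15) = [1, 12, 2, 4, 7, 5, 9, 11, 15, 8, 10, 0, 3, 13, 14, 6]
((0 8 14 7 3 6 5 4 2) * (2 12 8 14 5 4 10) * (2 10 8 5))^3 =((0 14 7 3 6 4 12 5 8 2))^3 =(0 3 12 2 7 4 8 14 6 5)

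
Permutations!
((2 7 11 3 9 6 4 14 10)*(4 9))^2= (2 11 4 10 7 3 14)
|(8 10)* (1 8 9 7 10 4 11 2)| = 15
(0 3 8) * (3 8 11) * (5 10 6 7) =[8, 1, 2, 11, 4, 10, 7, 5, 0, 9, 6, 3] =(0 8)(3 11)(5 10 6 7)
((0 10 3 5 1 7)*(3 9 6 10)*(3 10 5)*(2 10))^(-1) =((0 2 10 9 6 5 1 7))^(-1) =(0 7 1 5 6 9 10 2)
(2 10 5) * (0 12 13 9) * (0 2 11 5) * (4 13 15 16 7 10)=(0 12 15 16 7 10)(2 4 13 9)(5 11)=[12, 1, 4, 3, 13, 11, 6, 10, 8, 2, 0, 5, 15, 9, 14, 16, 7]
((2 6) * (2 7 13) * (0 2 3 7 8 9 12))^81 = ((0 2 6 8 9 12)(3 7 13))^81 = (13)(0 8)(2 9)(6 12)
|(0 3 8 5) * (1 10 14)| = 12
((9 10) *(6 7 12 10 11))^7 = ((6 7 12 10 9 11))^7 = (6 7 12 10 9 11)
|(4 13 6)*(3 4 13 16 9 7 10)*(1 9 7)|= 10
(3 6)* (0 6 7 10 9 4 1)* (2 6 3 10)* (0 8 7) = (0 3)(1 8 7 2 6 10 9 4) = [3, 8, 6, 0, 1, 5, 10, 2, 7, 4, 9]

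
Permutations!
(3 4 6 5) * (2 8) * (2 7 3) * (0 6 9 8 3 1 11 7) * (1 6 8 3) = (0 8)(1 11 7 6 5 2)(3 4 9) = [8, 11, 1, 4, 9, 2, 5, 6, 0, 3, 10, 7]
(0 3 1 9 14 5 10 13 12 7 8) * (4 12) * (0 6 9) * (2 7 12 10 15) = (0 3 1)(2 7 8 6 9 14 5 15)(4 10 13) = [3, 0, 7, 1, 10, 15, 9, 8, 6, 14, 13, 11, 12, 4, 5, 2]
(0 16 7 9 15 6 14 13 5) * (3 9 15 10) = (0 16 7 15 6 14 13 5)(3 9 10) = [16, 1, 2, 9, 4, 0, 14, 15, 8, 10, 3, 11, 12, 5, 13, 6, 7]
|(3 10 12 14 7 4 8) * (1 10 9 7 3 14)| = 6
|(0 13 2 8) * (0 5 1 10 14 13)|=|(1 10 14 13 2 8 5)|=7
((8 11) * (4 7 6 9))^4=((4 7 6 9)(8 11))^4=(11)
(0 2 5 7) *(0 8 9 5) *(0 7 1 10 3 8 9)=(0 2 7 9 5 1 10 3 8)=[2, 10, 7, 8, 4, 1, 6, 9, 0, 5, 3]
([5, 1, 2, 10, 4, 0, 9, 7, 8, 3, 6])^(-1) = (0 5)(3 9 6 10)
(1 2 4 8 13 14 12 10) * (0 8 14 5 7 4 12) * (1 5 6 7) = [8, 2, 12, 3, 14, 1, 7, 4, 13, 9, 5, 11, 10, 6, 0] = (0 8 13 6 7 4 14)(1 2 12 10 5)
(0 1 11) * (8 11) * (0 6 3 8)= (0 1)(3 8 11 6)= [1, 0, 2, 8, 4, 5, 3, 7, 11, 9, 10, 6]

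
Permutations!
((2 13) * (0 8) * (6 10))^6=((0 8)(2 13)(6 10))^6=(13)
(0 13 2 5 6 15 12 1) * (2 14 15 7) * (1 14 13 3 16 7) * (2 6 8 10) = (0 3 16 7 6 1)(2 5 8 10)(12 14 15) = [3, 0, 5, 16, 4, 8, 1, 6, 10, 9, 2, 11, 14, 13, 15, 12, 7]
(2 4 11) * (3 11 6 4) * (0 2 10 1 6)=(0 2 3 11 10 1 6 4)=[2, 6, 3, 11, 0, 5, 4, 7, 8, 9, 1, 10]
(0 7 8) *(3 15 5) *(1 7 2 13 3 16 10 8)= (0 2 13 3 15 5 16 10 8)(1 7)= [2, 7, 13, 15, 4, 16, 6, 1, 0, 9, 8, 11, 12, 3, 14, 5, 10]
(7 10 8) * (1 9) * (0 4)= (0 4)(1 9)(7 10 8)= [4, 9, 2, 3, 0, 5, 6, 10, 7, 1, 8]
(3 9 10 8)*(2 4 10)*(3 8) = (2 4 10 3 9) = [0, 1, 4, 9, 10, 5, 6, 7, 8, 2, 3]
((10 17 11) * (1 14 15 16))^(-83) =((1 14 15 16)(10 17 11))^(-83) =(1 14 15 16)(10 17 11)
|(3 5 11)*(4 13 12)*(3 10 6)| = 15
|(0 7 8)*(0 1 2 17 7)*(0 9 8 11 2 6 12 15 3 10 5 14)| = 44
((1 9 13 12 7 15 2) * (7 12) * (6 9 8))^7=((1 8 6 9 13 7 15 2))^7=(1 2 15 7 13 9 6 8)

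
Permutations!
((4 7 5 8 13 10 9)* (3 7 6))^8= (3 6 4 9 10 13 8 5 7)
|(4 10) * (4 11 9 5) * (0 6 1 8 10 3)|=10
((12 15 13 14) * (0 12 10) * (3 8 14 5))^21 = (0 13 8)(3 10 15)(5 14 12)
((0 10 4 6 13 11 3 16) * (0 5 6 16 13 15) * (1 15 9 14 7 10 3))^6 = (4 7 9 5)(6 16 10 14)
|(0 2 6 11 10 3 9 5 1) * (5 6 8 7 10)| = 11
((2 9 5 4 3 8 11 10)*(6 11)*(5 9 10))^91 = ((2 10)(3 8 6 11 5 4))^91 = (2 10)(3 8 6 11 5 4)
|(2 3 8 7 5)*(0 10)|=10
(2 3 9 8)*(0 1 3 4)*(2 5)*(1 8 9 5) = (9)(0 8 1 3 5 2 4) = [8, 3, 4, 5, 0, 2, 6, 7, 1, 9]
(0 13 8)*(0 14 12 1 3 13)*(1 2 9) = (1 3 13 8 14 12 2 9) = [0, 3, 9, 13, 4, 5, 6, 7, 14, 1, 10, 11, 2, 8, 12]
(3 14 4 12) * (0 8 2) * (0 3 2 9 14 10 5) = (0 8 9 14 4 12 2 3 10 5) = [8, 1, 3, 10, 12, 0, 6, 7, 9, 14, 5, 11, 2, 13, 4]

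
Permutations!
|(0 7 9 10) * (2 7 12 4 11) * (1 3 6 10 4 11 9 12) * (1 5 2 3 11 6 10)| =|(0 5 2 7 12 6 1 11 3 10)(4 9)| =10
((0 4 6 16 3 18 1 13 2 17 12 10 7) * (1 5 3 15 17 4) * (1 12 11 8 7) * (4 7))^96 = (18)(0 2 1 12 7 13 10)(4 11 15 6 8 17 16)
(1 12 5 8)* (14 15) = (1 12 5 8)(14 15) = [0, 12, 2, 3, 4, 8, 6, 7, 1, 9, 10, 11, 5, 13, 15, 14]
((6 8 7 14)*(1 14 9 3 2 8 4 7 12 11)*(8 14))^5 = (1 8 12 11)(2 9 4 14 3 7 6)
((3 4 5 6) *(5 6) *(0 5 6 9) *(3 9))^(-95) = ((0 5 6 9)(3 4))^(-95) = (0 5 6 9)(3 4)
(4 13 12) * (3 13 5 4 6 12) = (3 13)(4 5)(6 12) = [0, 1, 2, 13, 5, 4, 12, 7, 8, 9, 10, 11, 6, 3]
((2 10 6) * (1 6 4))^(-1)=(1 4 10 2 6)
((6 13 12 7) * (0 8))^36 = ((0 8)(6 13 12 7))^36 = (13)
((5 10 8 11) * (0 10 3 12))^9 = (0 8 5 12 10 11 3)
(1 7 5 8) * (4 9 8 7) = (1 4 9 8)(5 7) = [0, 4, 2, 3, 9, 7, 6, 5, 1, 8]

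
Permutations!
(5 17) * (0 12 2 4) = (0 12 2 4)(5 17) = [12, 1, 4, 3, 0, 17, 6, 7, 8, 9, 10, 11, 2, 13, 14, 15, 16, 5]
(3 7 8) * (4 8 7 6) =[0, 1, 2, 6, 8, 5, 4, 7, 3] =(3 6 4 8)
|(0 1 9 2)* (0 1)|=|(1 9 2)|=3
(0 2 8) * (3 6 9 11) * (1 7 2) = (0 1 7 2 8)(3 6 9 11) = [1, 7, 8, 6, 4, 5, 9, 2, 0, 11, 10, 3]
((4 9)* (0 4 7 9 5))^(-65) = (0 4 5)(7 9)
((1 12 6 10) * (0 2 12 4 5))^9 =(0 2 12 6 10 1 4 5)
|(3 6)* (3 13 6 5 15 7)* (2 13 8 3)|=8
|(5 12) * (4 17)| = |(4 17)(5 12)| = 2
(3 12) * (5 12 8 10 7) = (3 8 10 7 5 12) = [0, 1, 2, 8, 4, 12, 6, 5, 10, 9, 7, 11, 3]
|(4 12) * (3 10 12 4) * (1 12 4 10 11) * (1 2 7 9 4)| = |(1 12 3 11 2 7 9 4 10)| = 9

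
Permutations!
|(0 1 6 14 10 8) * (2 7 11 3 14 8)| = |(0 1 6 8)(2 7 11 3 14 10)| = 12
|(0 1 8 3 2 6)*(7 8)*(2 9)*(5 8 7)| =8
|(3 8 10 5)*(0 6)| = |(0 6)(3 8 10 5)| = 4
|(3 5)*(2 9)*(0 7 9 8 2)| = |(0 7 9)(2 8)(3 5)| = 6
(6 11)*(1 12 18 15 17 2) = (1 12 18 15 17 2)(6 11) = [0, 12, 1, 3, 4, 5, 11, 7, 8, 9, 10, 6, 18, 13, 14, 17, 16, 2, 15]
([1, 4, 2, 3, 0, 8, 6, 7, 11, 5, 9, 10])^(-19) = (0 4 1)(5 8 11 10 9)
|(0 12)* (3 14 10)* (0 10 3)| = 6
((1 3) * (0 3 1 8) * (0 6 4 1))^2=(0 8 4)(1 3 6)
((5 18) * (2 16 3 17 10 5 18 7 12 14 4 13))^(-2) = (18)(2 4 12 5 17 16 13 14 7 10 3)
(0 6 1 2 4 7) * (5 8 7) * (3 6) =[3, 2, 4, 6, 5, 8, 1, 0, 7] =(0 3 6 1 2 4 5 8 7)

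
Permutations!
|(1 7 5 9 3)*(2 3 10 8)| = |(1 7 5 9 10 8 2 3)| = 8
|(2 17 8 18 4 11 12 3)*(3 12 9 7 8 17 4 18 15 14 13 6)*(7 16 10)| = |(18)(2 4 11 9 16 10 7 8 15 14 13 6 3)| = 13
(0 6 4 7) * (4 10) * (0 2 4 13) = (0 6 10 13)(2 4 7) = [6, 1, 4, 3, 7, 5, 10, 2, 8, 9, 13, 11, 12, 0]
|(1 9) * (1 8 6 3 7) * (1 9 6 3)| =4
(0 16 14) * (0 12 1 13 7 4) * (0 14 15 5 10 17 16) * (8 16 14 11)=(1 13 7 4 11 8 16 15 5 10 17 14 12)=[0, 13, 2, 3, 11, 10, 6, 4, 16, 9, 17, 8, 1, 7, 12, 5, 15, 14]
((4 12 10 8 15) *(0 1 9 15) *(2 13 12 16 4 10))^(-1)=(0 8 10 15 9 1)(2 12 13)(4 16)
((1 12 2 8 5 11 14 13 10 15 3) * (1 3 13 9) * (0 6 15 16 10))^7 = ((0 6 15 13)(1 12 2 8 5 11 14 9)(10 16))^7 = (0 13 15 6)(1 9 14 11 5 8 2 12)(10 16)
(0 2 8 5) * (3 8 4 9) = (0 2 4 9 3 8 5) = [2, 1, 4, 8, 9, 0, 6, 7, 5, 3]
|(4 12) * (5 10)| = 2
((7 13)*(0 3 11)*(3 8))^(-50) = (13)(0 3)(8 11)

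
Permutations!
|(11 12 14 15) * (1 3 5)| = 12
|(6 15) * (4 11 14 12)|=|(4 11 14 12)(6 15)|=4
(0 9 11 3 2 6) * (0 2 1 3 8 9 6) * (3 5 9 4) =(0 6 2)(1 5 9 11 8 4 3) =[6, 5, 0, 1, 3, 9, 2, 7, 4, 11, 10, 8]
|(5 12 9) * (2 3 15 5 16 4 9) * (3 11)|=6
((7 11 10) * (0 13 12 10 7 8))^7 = (0 12 8 13 10)(7 11)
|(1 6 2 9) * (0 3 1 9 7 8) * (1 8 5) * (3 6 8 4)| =14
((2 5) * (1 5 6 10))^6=((1 5 2 6 10))^6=(1 5 2 6 10)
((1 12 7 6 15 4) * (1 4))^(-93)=(1 7 15 12 6)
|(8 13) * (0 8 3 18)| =5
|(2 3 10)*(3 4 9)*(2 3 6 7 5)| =6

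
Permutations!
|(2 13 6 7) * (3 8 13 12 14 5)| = 9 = |(2 12 14 5 3 8 13 6 7)|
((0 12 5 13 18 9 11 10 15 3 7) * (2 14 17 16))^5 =((0 12 5 13 18 9 11 10 15 3 7)(2 14 17 16))^5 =(0 9 7 18 3 13 15 5 10 12 11)(2 14 17 16)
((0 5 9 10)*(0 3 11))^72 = (11)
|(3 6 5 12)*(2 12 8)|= |(2 12 3 6 5 8)|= 6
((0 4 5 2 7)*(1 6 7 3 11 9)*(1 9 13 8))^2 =((0 4 5 2 3 11 13 8 1 6 7))^2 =(0 5 3 13 1 7 4 2 11 8 6)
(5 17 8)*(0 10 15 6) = (0 10 15 6)(5 17 8) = [10, 1, 2, 3, 4, 17, 0, 7, 5, 9, 15, 11, 12, 13, 14, 6, 16, 8]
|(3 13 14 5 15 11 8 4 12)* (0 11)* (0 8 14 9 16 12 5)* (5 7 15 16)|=|(0 11 14)(3 13 9 5 16 12)(4 7 15 8)|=12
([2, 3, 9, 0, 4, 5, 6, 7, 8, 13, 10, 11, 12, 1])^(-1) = [3, 13, 0, 1, 4, 5, 6, 7, 8, 2, 10, 11, 12, 9]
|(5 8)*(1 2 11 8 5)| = 4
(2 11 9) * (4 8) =(2 11 9)(4 8) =[0, 1, 11, 3, 8, 5, 6, 7, 4, 2, 10, 9]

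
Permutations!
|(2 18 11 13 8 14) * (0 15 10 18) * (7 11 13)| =|(0 15 10 18 13 8 14 2)(7 11)| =8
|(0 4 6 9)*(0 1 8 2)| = 7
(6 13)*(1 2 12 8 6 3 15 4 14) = (1 2 12 8 6 13 3 15 4 14) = [0, 2, 12, 15, 14, 5, 13, 7, 6, 9, 10, 11, 8, 3, 1, 4]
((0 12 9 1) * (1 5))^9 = ((0 12 9 5 1))^9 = (0 1 5 9 12)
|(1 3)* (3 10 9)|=4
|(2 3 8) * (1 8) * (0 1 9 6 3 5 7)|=6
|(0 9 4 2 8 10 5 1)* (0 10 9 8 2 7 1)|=8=|(0 8 9 4 7 1 10 5)|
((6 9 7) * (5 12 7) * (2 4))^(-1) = ((2 4)(5 12 7 6 9))^(-1) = (2 4)(5 9 6 7 12)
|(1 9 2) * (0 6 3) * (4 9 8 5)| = |(0 6 3)(1 8 5 4 9 2)| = 6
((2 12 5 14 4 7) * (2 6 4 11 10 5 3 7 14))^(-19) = ((2 12 3 7 6 4 14 11 10 5))^(-19) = (2 12 3 7 6 4 14 11 10 5)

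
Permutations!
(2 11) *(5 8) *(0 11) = (0 11 2)(5 8) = [11, 1, 0, 3, 4, 8, 6, 7, 5, 9, 10, 2]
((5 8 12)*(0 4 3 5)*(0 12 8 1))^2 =(12)(0 3 1 4 5)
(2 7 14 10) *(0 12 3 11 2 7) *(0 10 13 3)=(0 12)(2 10 7 14 13 3 11)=[12, 1, 10, 11, 4, 5, 6, 14, 8, 9, 7, 2, 0, 3, 13]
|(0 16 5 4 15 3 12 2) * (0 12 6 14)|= 8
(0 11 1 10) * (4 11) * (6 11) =[4, 10, 2, 3, 6, 5, 11, 7, 8, 9, 0, 1] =(0 4 6 11 1 10)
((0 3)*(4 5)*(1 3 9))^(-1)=(0 3 1 9)(4 5)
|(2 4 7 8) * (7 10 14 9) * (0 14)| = 8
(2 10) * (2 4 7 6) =(2 10 4 7 6) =[0, 1, 10, 3, 7, 5, 2, 6, 8, 9, 4]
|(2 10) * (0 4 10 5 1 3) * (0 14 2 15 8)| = 5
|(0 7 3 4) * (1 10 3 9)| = 7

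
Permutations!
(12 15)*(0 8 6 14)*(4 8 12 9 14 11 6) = (0 12 15 9 14)(4 8)(6 11) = [12, 1, 2, 3, 8, 5, 11, 7, 4, 14, 10, 6, 15, 13, 0, 9]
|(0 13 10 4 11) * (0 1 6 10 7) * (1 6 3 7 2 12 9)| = |(0 13 2 12 9 1 3 7)(4 11 6 10)| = 8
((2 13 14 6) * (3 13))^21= (2 3 13 14 6)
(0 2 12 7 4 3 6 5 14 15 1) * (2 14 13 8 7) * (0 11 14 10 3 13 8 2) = (0 10 3 6 5 8 7 4 13 2 12)(1 11 14 15) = [10, 11, 12, 6, 13, 8, 5, 4, 7, 9, 3, 14, 0, 2, 15, 1]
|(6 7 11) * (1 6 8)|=5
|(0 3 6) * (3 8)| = 4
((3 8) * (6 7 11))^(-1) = (3 8)(6 11 7) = ((3 8)(6 7 11))^(-1)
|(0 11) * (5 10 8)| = |(0 11)(5 10 8)| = 6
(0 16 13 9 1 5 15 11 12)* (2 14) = (0 16 13 9 1 5 15 11 12)(2 14) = [16, 5, 14, 3, 4, 15, 6, 7, 8, 1, 10, 12, 0, 9, 2, 11, 13]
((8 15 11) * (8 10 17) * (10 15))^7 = ((8 10 17)(11 15))^7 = (8 10 17)(11 15)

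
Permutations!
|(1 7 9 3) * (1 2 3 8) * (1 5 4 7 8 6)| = |(1 8 5 4 7 9 6)(2 3)| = 14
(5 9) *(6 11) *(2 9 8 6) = (2 9 5 8 6 11) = [0, 1, 9, 3, 4, 8, 11, 7, 6, 5, 10, 2]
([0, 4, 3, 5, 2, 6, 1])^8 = [0, 2, 5, 6, 3, 1, 4]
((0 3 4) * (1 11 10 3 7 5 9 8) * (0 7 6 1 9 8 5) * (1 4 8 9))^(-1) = (0 7 4 6)(1 8 3 10 11)(5 9)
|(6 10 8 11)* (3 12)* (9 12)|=12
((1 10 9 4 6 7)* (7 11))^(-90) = (1 10 9 4 6 11 7)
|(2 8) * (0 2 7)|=4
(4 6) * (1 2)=(1 2)(4 6)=[0, 2, 1, 3, 6, 5, 4]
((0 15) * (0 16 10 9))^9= ((0 15 16 10 9))^9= (0 9 10 16 15)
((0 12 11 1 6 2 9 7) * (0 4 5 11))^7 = (0 12)(1 11 5 4 7 9 2 6)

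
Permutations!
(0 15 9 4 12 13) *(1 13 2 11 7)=(0 15 9 4 12 2 11 7 1 13)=[15, 13, 11, 3, 12, 5, 6, 1, 8, 4, 10, 7, 2, 0, 14, 9]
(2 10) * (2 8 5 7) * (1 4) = [0, 4, 10, 3, 1, 7, 6, 2, 5, 9, 8] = (1 4)(2 10 8 5 7)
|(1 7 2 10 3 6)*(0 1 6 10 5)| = |(0 1 7 2 5)(3 10)| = 10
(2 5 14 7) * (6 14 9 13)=(2 5 9 13 6 14 7)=[0, 1, 5, 3, 4, 9, 14, 2, 8, 13, 10, 11, 12, 6, 7]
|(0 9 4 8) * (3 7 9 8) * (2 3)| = 10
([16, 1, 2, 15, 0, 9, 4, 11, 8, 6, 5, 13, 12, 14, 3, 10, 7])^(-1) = (0 4 6 9 5 10 15 3 14 13 11 7 16)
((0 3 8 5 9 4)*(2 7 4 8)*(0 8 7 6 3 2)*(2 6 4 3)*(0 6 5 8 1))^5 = (0 6 5 2 9 4 7 1 3)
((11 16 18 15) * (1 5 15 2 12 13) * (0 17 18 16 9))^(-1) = (0 9 11 15 5 1 13 12 2 18 17)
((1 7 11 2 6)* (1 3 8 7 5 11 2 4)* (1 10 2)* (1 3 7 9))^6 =((1 5 11 4 10 2 6 7 3 8 9))^6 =(1 6 5 7 11 3 4 8 10 9 2)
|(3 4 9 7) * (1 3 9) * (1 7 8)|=6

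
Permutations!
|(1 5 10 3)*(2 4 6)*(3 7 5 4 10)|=8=|(1 4 6 2 10 7 5 3)|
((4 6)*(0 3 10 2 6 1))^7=((0 3 10 2 6 4 1))^7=(10)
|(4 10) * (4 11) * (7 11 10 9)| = |(4 9 7 11)| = 4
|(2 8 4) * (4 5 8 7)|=6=|(2 7 4)(5 8)|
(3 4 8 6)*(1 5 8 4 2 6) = (1 5 8)(2 6 3) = [0, 5, 6, 2, 4, 8, 3, 7, 1]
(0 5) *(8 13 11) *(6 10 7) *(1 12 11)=(0 5)(1 12 11 8 13)(6 10 7)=[5, 12, 2, 3, 4, 0, 10, 6, 13, 9, 7, 8, 11, 1]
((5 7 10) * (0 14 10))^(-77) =((0 14 10 5 7))^(-77) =(0 5 14 7 10)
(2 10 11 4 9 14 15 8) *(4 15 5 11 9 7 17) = (2 10 9 14 5 11 15 8)(4 7 17) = [0, 1, 10, 3, 7, 11, 6, 17, 2, 14, 9, 15, 12, 13, 5, 8, 16, 4]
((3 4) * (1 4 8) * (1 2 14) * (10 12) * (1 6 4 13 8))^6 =((1 13 8 2 14 6 4 3)(10 12))^6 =(1 4 14 8)(2 13 3 6)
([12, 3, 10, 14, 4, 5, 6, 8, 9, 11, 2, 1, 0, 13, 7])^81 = (0 12)(1 8 3 9 14 11 7)(2 10)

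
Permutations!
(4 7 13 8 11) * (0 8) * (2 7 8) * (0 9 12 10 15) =[2, 1, 7, 3, 8, 5, 6, 13, 11, 12, 15, 4, 10, 9, 14, 0] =(0 2 7 13 9 12 10 15)(4 8 11)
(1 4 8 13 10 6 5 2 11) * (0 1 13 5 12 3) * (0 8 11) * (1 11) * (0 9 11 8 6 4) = (0 8 5 2 9 11 13 10 4 1)(3 6 12) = [8, 0, 9, 6, 1, 2, 12, 7, 5, 11, 4, 13, 3, 10]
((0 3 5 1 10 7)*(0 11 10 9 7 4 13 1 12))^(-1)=(0 12 5 3)(1 13 4 10 11 7 9)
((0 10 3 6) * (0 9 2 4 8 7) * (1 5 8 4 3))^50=(0 1 8)(2 6)(3 9)(5 7 10)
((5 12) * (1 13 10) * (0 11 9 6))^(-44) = (1 13 10)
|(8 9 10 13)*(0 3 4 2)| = 4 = |(0 3 4 2)(8 9 10 13)|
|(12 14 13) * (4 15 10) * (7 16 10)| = 15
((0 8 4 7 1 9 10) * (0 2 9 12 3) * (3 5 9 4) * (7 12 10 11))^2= ((0 8 3)(1 10 2 4 12 5 9 11 7))^2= (0 3 8)(1 2 12 9 7 10 4 5 11)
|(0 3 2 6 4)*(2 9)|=6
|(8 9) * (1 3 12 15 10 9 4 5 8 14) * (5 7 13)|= 35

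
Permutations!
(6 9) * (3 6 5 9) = (3 6)(5 9) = [0, 1, 2, 6, 4, 9, 3, 7, 8, 5]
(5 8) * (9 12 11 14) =(5 8)(9 12 11 14) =[0, 1, 2, 3, 4, 8, 6, 7, 5, 12, 10, 14, 11, 13, 9]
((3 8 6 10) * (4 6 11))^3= (3 4)(6 8)(10 11)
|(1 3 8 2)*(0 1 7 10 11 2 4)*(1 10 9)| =10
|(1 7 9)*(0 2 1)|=5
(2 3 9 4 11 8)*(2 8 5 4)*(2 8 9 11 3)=(3 11 5 4)(8 9)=[0, 1, 2, 11, 3, 4, 6, 7, 9, 8, 10, 5]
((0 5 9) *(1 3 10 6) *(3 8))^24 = ((0 5 9)(1 8 3 10 6))^24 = (1 6 10 3 8)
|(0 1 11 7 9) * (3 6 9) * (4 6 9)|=6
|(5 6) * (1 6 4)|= 4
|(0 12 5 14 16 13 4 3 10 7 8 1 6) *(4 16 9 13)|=|(0 12 5 14 9 13 16 4 3 10 7 8 1 6)|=14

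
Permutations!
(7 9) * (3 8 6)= (3 8 6)(7 9)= [0, 1, 2, 8, 4, 5, 3, 9, 6, 7]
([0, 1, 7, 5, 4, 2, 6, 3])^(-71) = (2 7 3 5)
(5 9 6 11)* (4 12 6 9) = (4 12 6 11 5) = [0, 1, 2, 3, 12, 4, 11, 7, 8, 9, 10, 5, 6]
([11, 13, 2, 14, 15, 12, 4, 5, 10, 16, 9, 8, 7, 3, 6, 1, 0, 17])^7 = (17)(0 11 8 10 9 16)(5 12 7)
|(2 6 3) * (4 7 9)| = |(2 6 3)(4 7 9)| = 3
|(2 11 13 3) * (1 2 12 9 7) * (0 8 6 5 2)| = |(0 8 6 5 2 11 13 3 12 9 7 1)| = 12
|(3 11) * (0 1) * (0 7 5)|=4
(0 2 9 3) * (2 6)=(0 6 2 9 3)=[6, 1, 9, 0, 4, 5, 2, 7, 8, 3]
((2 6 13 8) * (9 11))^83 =(2 8 13 6)(9 11)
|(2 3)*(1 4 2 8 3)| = 6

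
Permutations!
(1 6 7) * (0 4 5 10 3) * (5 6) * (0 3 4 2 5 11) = (0 2 5 10 4 6 7 1 11) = [2, 11, 5, 3, 6, 10, 7, 1, 8, 9, 4, 0]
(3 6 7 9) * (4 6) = (3 4 6 7 9) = [0, 1, 2, 4, 6, 5, 7, 9, 8, 3]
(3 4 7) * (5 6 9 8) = [0, 1, 2, 4, 7, 6, 9, 3, 5, 8] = (3 4 7)(5 6 9 8)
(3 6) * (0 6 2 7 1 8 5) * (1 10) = (0 6 3 2 7 10 1 8 5) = [6, 8, 7, 2, 4, 0, 3, 10, 5, 9, 1]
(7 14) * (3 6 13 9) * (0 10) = (0 10)(3 6 13 9)(7 14) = [10, 1, 2, 6, 4, 5, 13, 14, 8, 3, 0, 11, 12, 9, 7]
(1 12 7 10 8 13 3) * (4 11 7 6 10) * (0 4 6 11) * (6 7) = (0 4)(1 12 11 6 10 8 13 3) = [4, 12, 2, 1, 0, 5, 10, 7, 13, 9, 8, 6, 11, 3]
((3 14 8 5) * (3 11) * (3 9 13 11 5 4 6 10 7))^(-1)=(3 7 10 6 4 8 14)(9 11 13)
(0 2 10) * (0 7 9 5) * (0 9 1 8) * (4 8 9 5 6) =(0 2 10 7 1 9 6 4 8) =[2, 9, 10, 3, 8, 5, 4, 1, 0, 6, 7]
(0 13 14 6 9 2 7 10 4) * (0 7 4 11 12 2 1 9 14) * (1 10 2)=(0 13)(1 9 10 11 12)(2 4 7)(6 14)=[13, 9, 4, 3, 7, 5, 14, 2, 8, 10, 11, 12, 1, 0, 6]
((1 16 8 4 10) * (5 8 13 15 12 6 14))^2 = ((1 16 13 15 12 6 14 5 8 4 10))^2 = (1 13 12 14 8 10 16 15 6 5 4)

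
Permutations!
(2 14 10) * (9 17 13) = (2 14 10)(9 17 13) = [0, 1, 14, 3, 4, 5, 6, 7, 8, 17, 2, 11, 12, 9, 10, 15, 16, 13]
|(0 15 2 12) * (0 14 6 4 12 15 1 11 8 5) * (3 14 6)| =30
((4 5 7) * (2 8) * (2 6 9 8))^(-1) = (4 7 5)(6 8 9)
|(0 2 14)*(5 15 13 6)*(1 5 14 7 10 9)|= |(0 2 7 10 9 1 5 15 13 6 14)|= 11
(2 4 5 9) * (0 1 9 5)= (0 1 9 2 4)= [1, 9, 4, 3, 0, 5, 6, 7, 8, 2]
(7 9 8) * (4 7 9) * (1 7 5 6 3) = (1 7 4 5 6 3)(8 9) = [0, 7, 2, 1, 5, 6, 3, 4, 9, 8]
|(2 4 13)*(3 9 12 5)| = |(2 4 13)(3 9 12 5)| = 12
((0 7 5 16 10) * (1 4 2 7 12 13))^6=((0 12 13 1 4 2 7 5 16 10))^6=(0 7 13 16 4)(1 10 2 12 5)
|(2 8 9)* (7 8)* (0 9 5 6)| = 7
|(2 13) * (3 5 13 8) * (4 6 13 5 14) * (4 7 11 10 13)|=8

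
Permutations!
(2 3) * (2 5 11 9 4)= [0, 1, 3, 5, 2, 11, 6, 7, 8, 4, 10, 9]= (2 3 5 11 9 4)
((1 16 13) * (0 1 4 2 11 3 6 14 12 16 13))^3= (0 4 3 12 1 2 6 16 13 11 14)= ((0 1 13 4 2 11 3 6 14 12 16))^3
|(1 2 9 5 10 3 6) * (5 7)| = |(1 2 9 7 5 10 3 6)| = 8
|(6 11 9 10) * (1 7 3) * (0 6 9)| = 6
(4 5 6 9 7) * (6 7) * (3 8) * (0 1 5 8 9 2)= (0 1 5 7 4 8 3 9 6 2)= [1, 5, 0, 9, 8, 7, 2, 4, 3, 6]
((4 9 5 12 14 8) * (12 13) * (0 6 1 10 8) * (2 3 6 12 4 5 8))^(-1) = ((0 12 14)(1 10 2 3 6)(4 9 8 5 13))^(-1) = (0 14 12)(1 6 3 2 10)(4 13 5 8 9)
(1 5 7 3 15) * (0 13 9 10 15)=(0 13 9 10 15 1 5 7 3)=[13, 5, 2, 0, 4, 7, 6, 3, 8, 10, 15, 11, 12, 9, 14, 1]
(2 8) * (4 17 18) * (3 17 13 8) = (2 3 17 18 4 13 8) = [0, 1, 3, 17, 13, 5, 6, 7, 2, 9, 10, 11, 12, 8, 14, 15, 16, 18, 4]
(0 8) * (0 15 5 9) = (0 8 15 5 9) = [8, 1, 2, 3, 4, 9, 6, 7, 15, 0, 10, 11, 12, 13, 14, 5]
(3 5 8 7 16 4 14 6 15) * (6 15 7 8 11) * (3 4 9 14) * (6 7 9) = (3 5 11 7 16 6 9 14 15 4) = [0, 1, 2, 5, 3, 11, 9, 16, 8, 14, 10, 7, 12, 13, 15, 4, 6]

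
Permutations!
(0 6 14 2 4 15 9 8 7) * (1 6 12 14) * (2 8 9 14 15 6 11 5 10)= (0 12 15 14 8 7)(1 11 5 10 2 4 6)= [12, 11, 4, 3, 6, 10, 1, 0, 7, 9, 2, 5, 15, 13, 8, 14]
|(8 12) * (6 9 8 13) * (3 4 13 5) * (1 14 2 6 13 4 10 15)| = 11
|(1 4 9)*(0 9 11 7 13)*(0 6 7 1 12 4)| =|(0 9 12 4 11 1)(6 7 13)| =6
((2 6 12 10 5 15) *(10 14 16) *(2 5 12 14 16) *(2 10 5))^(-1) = ((2 6 14 10 12 16 5 15))^(-1) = (2 15 5 16 12 10 14 6)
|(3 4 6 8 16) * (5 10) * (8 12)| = |(3 4 6 12 8 16)(5 10)| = 6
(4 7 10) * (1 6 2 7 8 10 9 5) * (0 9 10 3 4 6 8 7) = (0 9 5 1 8 3 4 7 10 6 2) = [9, 8, 0, 4, 7, 1, 2, 10, 3, 5, 6]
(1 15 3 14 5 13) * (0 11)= (0 11)(1 15 3 14 5 13)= [11, 15, 2, 14, 4, 13, 6, 7, 8, 9, 10, 0, 12, 1, 5, 3]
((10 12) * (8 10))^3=((8 10 12))^3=(12)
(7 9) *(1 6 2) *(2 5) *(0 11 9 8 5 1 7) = (0 11 9)(1 6)(2 7 8 5) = [11, 6, 7, 3, 4, 2, 1, 8, 5, 0, 10, 9]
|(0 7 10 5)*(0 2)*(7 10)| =4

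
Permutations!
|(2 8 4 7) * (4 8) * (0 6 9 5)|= |(0 6 9 5)(2 4 7)|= 12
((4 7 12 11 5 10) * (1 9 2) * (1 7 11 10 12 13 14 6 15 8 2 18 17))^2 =(1 18)(2 13 6 8 7 14 15)(4 5 10 11 12)(9 17)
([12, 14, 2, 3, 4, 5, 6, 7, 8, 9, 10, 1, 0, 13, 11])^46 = (1 14 11)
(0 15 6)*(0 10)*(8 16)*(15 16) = (0 16 8 15 6 10) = [16, 1, 2, 3, 4, 5, 10, 7, 15, 9, 0, 11, 12, 13, 14, 6, 8]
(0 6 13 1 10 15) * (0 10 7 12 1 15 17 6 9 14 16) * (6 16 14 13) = (0 9 13 15 10 17 16)(1 7 12) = [9, 7, 2, 3, 4, 5, 6, 12, 8, 13, 17, 11, 1, 15, 14, 10, 0, 16]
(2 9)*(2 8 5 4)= (2 9 8 5 4)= [0, 1, 9, 3, 2, 4, 6, 7, 5, 8]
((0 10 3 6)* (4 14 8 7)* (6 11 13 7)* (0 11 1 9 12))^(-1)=(0 12 9 1 3 10)(4 7 13 11 6 8 14)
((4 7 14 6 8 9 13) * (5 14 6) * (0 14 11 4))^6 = (0 6 5 9 4)(7 14 8 11 13)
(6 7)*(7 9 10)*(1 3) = (1 3)(6 9 10 7) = [0, 3, 2, 1, 4, 5, 9, 6, 8, 10, 7]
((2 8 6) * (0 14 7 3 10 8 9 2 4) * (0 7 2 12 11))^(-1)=((0 14 2 9 12 11)(3 10 8 6 4 7))^(-1)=(0 11 12 9 2 14)(3 7 4 6 8 10)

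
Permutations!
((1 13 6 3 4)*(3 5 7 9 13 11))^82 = (1 3)(4 11)(5 9 6 7 13)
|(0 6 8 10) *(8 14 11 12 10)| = 6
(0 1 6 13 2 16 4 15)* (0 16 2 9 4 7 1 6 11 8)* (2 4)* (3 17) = (0 6 13 9 2 4 15 16 7 1 11 8)(3 17) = [6, 11, 4, 17, 15, 5, 13, 1, 0, 2, 10, 8, 12, 9, 14, 16, 7, 3]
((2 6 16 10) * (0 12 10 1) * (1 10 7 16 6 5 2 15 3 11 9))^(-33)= ((0 12 7 16 10 15 3 11 9 1)(2 5))^(-33)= (0 11 10 12 9 15 7 1 3 16)(2 5)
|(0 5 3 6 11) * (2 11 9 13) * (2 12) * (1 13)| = 10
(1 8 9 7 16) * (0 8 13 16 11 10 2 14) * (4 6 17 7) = (0 8 9 4 6 17 7 11 10 2 14)(1 13 16) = [8, 13, 14, 3, 6, 5, 17, 11, 9, 4, 2, 10, 12, 16, 0, 15, 1, 7]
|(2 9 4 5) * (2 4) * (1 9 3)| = |(1 9 2 3)(4 5)| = 4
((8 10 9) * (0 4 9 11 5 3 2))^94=(0 10 2 8 3 9 5 4 11)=((0 4 9 8 10 11 5 3 2))^94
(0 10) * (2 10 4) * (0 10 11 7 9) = (0 4 2 11 7 9) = [4, 1, 11, 3, 2, 5, 6, 9, 8, 0, 10, 7]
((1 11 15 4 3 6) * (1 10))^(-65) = ((1 11 15 4 3 6 10))^(-65) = (1 6 4 11 10 3 15)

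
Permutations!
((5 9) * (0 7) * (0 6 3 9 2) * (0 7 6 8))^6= (0 7 5 3)(2 9 6 8)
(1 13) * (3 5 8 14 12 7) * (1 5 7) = (1 13 5 8 14 12)(3 7) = [0, 13, 2, 7, 4, 8, 6, 3, 14, 9, 10, 11, 1, 5, 12]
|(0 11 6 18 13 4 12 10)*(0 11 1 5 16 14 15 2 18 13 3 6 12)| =12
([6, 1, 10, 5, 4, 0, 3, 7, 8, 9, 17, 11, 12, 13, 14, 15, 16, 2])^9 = (17)(0 6 3 5)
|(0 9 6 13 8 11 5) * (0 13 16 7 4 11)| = |(0 9 6 16 7 4 11 5 13 8)| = 10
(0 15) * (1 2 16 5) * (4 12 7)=(0 15)(1 2 16 5)(4 12 7)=[15, 2, 16, 3, 12, 1, 6, 4, 8, 9, 10, 11, 7, 13, 14, 0, 5]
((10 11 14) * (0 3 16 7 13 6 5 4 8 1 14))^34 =(0 8 7 10 5 3 1 13 11 4 16 14 6)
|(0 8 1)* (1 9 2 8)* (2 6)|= 4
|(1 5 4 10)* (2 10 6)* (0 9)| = 6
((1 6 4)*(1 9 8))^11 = ((1 6 4 9 8))^11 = (1 6 4 9 8)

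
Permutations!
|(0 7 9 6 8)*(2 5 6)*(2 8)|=12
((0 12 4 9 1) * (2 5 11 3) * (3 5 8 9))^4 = (0 2)(1 3)(4 9)(8 12)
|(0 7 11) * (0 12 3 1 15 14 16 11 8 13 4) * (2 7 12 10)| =14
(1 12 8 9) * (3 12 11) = (1 11 3 12 8 9) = [0, 11, 2, 12, 4, 5, 6, 7, 9, 1, 10, 3, 8]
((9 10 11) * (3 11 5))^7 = ((3 11 9 10 5))^7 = (3 9 5 11 10)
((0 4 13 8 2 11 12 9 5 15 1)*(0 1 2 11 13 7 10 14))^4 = (0 14 10 7 4)(2 12)(5 8)(9 13)(11 15)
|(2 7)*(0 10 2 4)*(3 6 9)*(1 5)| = 30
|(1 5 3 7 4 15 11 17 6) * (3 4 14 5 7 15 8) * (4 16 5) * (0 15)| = |(0 15 11 17 6 1 7 14 4 8 3)(5 16)| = 22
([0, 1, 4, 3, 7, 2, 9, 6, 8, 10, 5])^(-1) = (2 5 10 9 6 7 4)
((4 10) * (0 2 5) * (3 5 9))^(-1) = (0 5 3 9 2)(4 10)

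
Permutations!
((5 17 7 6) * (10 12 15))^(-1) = (5 6 7 17)(10 15 12)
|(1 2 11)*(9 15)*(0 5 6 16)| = 12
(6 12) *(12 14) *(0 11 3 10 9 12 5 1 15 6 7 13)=(0 11 3 10 9 12 7 13)(1 15 6 14 5)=[11, 15, 2, 10, 4, 1, 14, 13, 8, 12, 9, 3, 7, 0, 5, 6]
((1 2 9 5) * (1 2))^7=((2 9 5))^7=(2 9 5)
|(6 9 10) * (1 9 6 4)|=4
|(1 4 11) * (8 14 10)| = 3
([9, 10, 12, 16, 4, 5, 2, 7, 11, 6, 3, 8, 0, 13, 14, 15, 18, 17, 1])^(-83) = (0 6 12 9 2)(1 3 18 10 16)(8 11)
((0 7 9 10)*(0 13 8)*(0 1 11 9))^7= ((0 7)(1 11 9 10 13 8))^7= (0 7)(1 11 9 10 13 8)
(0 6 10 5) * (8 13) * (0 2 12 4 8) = (0 6 10 5 2 12 4 8 13) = [6, 1, 12, 3, 8, 2, 10, 7, 13, 9, 5, 11, 4, 0]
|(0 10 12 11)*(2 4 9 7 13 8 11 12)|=9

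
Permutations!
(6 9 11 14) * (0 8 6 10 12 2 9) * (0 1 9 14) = (0 8 6 1 9 11)(2 14 10 12) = [8, 9, 14, 3, 4, 5, 1, 7, 6, 11, 12, 0, 2, 13, 10]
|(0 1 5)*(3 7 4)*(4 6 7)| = 6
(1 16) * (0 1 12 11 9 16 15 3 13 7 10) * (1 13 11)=(0 13 7 10)(1 15 3 11 9 16 12)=[13, 15, 2, 11, 4, 5, 6, 10, 8, 16, 0, 9, 1, 7, 14, 3, 12]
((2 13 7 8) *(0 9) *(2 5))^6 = (2 13 7 8 5)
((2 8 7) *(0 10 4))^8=(0 4 10)(2 7 8)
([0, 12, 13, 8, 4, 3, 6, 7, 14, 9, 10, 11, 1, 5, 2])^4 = (2 8 5)(3 13 14)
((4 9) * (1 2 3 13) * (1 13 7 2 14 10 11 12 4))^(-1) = ((1 14 10 11 12 4 9)(2 3 7))^(-1) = (1 9 4 12 11 10 14)(2 7 3)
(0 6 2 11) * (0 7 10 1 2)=(0 6)(1 2 11 7 10)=[6, 2, 11, 3, 4, 5, 0, 10, 8, 9, 1, 7]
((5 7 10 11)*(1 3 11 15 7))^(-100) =(7 15 10)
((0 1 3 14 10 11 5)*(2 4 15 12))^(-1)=((0 1 3 14 10 11 5)(2 4 15 12))^(-1)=(0 5 11 10 14 3 1)(2 12 15 4)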